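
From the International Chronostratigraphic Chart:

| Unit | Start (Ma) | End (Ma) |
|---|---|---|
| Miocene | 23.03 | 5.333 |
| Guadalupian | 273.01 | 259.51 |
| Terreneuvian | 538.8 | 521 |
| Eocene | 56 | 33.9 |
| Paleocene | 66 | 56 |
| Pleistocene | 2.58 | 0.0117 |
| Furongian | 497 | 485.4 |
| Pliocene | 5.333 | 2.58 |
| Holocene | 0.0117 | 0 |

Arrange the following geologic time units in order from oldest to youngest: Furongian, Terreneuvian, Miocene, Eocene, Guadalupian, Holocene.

The oldest of these is Terreneuvian (starts 538.8 Ma) and the youngest is Holocene (ends 0 Ma).
In between, by decreasing start age: Furongian (497), Guadalupian (273.01), Eocene (56), Miocene (23.03).

Terreneuvian, Furongian, Guadalupian, Eocene, Miocene, Holocene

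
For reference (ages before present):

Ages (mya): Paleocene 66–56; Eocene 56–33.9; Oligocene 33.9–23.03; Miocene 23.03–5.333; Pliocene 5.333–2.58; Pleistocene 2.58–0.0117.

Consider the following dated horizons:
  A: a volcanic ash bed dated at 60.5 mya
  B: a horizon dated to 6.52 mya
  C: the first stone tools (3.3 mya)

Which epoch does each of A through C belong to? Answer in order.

A — Paleocene; B — Miocene; C — Pliocene

A: 60.5 Ma lies in 66–56 Ma, so Paleocene.
B: 6.52 Ma lies in 23.03–5.333 Ma, so Miocene.
C: 3.3 Ma lies in 5.333–2.58 Ma, so Pliocene.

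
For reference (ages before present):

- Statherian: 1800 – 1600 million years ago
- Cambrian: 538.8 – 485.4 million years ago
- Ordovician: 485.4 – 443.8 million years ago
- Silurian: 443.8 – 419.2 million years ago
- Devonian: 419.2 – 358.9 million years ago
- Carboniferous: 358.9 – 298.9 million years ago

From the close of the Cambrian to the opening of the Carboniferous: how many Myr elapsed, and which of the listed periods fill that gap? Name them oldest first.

End of Cambrian = 485.4 Ma; start of Carboniferous = 358.9 Ma.
Gap = 485.4 − 358.9 = 126.5 Myr.
Periods wholly inside 485.4–358.9 Ma: Ordovician (485.4–443.8), Silurian (443.8–419.2), Devonian (419.2–358.9).

126.5 million years; Ordovician, Silurian, Devonian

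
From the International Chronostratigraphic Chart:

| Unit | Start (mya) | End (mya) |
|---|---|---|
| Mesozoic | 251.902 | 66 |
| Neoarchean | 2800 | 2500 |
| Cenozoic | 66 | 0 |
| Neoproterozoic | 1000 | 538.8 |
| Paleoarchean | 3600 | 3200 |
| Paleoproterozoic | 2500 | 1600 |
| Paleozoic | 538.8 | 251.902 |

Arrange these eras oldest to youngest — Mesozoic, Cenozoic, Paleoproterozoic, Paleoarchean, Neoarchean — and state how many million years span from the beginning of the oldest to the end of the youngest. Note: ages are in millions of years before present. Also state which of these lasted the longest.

Paleoarchean → Neoarchean → Paleoproterozoic → Mesozoic → Cenozoic; total span 3600 Myr; longest is Paleoproterozoic

Start ages (Ma): Paleoarchean 3600, Neoarchean 2800, Paleoproterozoic 2500, Mesozoic 251.902, Cenozoic 66.
Ordered oldest to youngest: Paleoarchean, Neoarchean, Paleoproterozoic, Mesozoic, Cenozoic.
Span = 3600 − 0 = 3600 Myr.
Durations: Neoarchean 300, Paleoarchean 400, Paleoproterozoic 900, Mesozoic 185.902, Cenozoic 66 → longest is Paleoproterozoic (900 Myr).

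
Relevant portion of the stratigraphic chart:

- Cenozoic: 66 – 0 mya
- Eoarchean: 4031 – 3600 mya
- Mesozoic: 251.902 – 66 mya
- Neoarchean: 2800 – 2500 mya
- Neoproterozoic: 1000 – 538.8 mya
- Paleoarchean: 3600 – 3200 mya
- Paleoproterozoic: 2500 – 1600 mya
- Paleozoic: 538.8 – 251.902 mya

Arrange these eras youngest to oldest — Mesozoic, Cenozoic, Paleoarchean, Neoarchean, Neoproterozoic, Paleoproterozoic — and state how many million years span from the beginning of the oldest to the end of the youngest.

Cenozoic, Mesozoic, Neoproterozoic, Paleoproterozoic, Neoarchean, Paleoarchean; total span 3600 Myr

From the excerpt: Mesozoic 251.902–66; Cenozoic 66–0; Paleoarchean 3600–3200; Neoarchean 2800–2500; Neoproterozoic 1000–538.8; Paleoproterozoic 2500–1600 (Ma).
Larger Ma is earlier, so the oldest is Paleoarchean and the youngest is Cenozoic; youngest to oldest: Cenozoic, Mesozoic, Neoproterozoic, Paleoproterozoic, Neoarchean, Paleoarchean.
Oldest start 3600 minus youngest end 0 gives 3600 Myr overall.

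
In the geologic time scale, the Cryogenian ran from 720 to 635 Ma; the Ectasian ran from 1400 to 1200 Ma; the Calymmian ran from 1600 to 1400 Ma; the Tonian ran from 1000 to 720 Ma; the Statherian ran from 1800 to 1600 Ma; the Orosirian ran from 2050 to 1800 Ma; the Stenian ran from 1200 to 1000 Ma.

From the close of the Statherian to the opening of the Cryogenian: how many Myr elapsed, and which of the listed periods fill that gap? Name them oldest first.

880 million years; Calymmian, Ectasian, Stenian, Tonian

End of Statherian = 1600 Ma; start of Cryogenian = 720 Ma.
Gap = 1600 − 720 = 880 Myr.
Periods wholly inside 1600–720 Ma: Calymmian (1600–1400), Ectasian (1400–1200), Stenian (1200–1000), Tonian (1000–720).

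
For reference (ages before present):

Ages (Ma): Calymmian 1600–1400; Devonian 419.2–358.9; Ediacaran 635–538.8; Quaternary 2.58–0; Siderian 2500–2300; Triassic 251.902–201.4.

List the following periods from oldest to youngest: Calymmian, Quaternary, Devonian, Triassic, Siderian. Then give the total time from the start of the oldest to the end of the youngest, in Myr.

Siderian → Calymmian → Devonian → Triassic → Quaternary; total span 2500 Myr

Start ages (Ma): Siderian 2500, Calymmian 1600, Devonian 419.2, Triassic 251.902, Quaternary 2.58.
Ordered oldest to youngest: Siderian, Calymmian, Devonian, Triassic, Quaternary.
Span = 2500 − 0 = 2500 Myr.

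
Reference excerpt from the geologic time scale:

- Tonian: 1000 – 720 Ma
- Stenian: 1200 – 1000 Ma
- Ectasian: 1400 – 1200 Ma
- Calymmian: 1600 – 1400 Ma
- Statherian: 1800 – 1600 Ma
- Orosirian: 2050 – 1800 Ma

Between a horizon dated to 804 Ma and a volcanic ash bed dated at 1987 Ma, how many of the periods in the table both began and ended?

1987 Ma sits inside the Orosirian (2050–1800) and 804 Ma inside the Tonian (1000–720); neither of those is wholly between the two dates.
The listed periods lying completely between them are Statherian, Calymmian, Ectasian, Stenian — 4 in all.

4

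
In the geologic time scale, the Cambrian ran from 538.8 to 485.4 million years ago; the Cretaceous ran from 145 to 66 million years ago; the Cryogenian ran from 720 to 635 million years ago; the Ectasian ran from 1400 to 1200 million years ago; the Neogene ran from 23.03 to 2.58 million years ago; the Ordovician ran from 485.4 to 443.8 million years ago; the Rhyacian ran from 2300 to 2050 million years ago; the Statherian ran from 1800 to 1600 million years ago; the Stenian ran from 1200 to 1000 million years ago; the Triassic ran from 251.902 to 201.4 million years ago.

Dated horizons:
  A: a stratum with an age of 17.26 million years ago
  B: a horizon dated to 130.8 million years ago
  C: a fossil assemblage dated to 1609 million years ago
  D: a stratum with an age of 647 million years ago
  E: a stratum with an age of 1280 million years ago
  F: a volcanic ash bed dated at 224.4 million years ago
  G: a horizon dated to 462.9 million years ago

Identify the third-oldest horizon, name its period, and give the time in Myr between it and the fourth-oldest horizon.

D, in the Cryogenian; 184.1 million years to G

Sorted oldest-first by Ma: C (1609), E (1280), D (647), G (462.9), F (224.4), B (130.8), A (17.26).
The third oldest is D at 647 Ma, which lies in 720–635 Ma: the Cryogenian.
The fourth oldest is G at 462.9 Ma; separation = |647 − 462.9| = 184.1 Myr.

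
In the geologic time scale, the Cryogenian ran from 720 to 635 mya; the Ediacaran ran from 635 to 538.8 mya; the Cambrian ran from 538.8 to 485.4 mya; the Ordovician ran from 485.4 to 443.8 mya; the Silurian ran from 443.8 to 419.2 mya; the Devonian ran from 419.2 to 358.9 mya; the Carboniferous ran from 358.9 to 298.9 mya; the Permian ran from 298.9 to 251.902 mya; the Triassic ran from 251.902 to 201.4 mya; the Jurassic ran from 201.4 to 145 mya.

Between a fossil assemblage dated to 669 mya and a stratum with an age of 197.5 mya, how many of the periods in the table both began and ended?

669 Ma sits inside the Cryogenian (720–635) and 197.5 Ma inside the Jurassic (201.4–145); neither of those is wholly between the two dates.
The listed periods lying completely between them are Ediacaran, Cambrian, Ordovician, Silurian, Devonian, Carboniferous, Permian, Triassic — 8 in all.

8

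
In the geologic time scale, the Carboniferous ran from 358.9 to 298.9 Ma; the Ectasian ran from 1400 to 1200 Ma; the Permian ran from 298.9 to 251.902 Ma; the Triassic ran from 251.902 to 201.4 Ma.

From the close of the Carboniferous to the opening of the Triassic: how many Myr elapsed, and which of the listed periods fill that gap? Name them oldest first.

46.998 million years; Permian

End of Carboniferous = 298.9 Ma; start of Triassic = 251.902 Ma.
Gap = 298.9 − 251.902 = 46.998 Myr.
Periods wholly inside 298.9–251.902 Ma: Permian (298.9–251.902).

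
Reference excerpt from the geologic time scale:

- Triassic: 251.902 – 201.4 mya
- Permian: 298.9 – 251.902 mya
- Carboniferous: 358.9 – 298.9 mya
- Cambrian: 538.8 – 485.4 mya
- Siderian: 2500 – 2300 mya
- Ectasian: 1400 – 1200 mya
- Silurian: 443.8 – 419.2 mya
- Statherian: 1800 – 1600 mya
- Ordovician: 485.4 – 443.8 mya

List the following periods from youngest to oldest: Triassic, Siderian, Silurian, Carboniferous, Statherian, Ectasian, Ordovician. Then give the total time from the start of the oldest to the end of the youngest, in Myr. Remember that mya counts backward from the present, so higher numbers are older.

Start ages (Ma): Siderian 2500, Statherian 1800, Ectasian 1400, Ordovician 485.4, Silurian 443.8, Carboniferous 358.9, Triassic 251.902.
Ordered youngest to oldest: Triassic, Carboniferous, Silurian, Ordovician, Ectasian, Statherian, Siderian.
Span = 2500 − 201.4 = 2298.6 Myr.

Triassic → Carboniferous → Silurian → Ordovician → Ectasian → Statherian → Siderian; total span 2298.6 Myr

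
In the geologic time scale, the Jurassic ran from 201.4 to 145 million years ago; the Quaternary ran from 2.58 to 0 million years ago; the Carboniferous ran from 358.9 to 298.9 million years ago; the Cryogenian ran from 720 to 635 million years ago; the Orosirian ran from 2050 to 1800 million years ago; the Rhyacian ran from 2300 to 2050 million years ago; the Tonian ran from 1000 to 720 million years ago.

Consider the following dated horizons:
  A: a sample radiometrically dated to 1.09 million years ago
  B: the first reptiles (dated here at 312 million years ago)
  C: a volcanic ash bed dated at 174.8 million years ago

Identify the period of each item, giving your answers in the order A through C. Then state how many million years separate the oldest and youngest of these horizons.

A: 1.09 Ma lies in 2.58–0 Ma, so Quaternary.
B: 312 Ma lies in 358.9–298.9 Ma, so Carboniferous.
C: 174.8 Ma lies in 201.4–145 Ma, so Jurassic.
Oldest = 312 Ma, youngest = 1.09 Ma → span 310.91 Myr.

A — Quaternary; B — Carboniferous; C — Jurassic; span 310.91 million years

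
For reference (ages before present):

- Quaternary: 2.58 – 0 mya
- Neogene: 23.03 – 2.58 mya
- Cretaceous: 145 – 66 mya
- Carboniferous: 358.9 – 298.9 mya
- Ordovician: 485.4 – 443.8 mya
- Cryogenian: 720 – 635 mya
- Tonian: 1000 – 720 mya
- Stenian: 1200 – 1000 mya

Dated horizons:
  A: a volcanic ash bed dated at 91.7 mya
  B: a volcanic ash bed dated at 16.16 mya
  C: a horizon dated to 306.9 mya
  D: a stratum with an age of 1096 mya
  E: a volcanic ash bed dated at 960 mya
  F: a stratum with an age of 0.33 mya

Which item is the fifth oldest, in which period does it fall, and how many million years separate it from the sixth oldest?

Larger Ma means older, so oldest first: D 1096 > E 960 > C 306.9 > A 91.7 > B 16.16 > F 0.33.
Counting 5 along gives B (16.16 Ma); the excerpt puts that inside the Neogene, 23.03–2.58 Ma.
Next in line is F (0.33 Ma), and 16.16 − 0.33 = 15.83 Myr.

B, in the Neogene; 15.83 million years to F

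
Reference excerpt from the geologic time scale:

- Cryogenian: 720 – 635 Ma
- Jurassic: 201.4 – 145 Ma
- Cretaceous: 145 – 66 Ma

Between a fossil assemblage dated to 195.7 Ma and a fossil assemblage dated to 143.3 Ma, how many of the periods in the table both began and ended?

The older date is 195.7 Ma and the younger is 143.3 Ma.
No period both begins after 195.7 Ma and ends before 143.3 Ma, so the count is 0.

0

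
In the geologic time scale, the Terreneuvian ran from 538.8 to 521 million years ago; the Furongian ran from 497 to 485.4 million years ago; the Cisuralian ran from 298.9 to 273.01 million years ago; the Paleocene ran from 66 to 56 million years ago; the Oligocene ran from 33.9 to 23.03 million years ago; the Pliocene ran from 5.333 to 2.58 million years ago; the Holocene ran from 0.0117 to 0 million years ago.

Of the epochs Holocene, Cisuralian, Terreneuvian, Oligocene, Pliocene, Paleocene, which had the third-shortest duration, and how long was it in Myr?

Paleocene, 10 million years

Start − end for each: Holocene 0.0117 − 0 = 0.0117; Cisuralian 298.9 − 273.01 = 25.89; Terreneuvian 538.8 − 521 = 17.8; Oligocene 33.9 − 23.03 = 10.87; Pliocene 5.333 − 2.58 = 2.753; Paleocene 66 − 56 = 10.
Ranking these from shortest: Holocene < Pliocene < Paleocene < Oligocene < Terreneuvian < Cisuralian.
Position 3 in that ranking is Paleocene, which lasted 10 Myr.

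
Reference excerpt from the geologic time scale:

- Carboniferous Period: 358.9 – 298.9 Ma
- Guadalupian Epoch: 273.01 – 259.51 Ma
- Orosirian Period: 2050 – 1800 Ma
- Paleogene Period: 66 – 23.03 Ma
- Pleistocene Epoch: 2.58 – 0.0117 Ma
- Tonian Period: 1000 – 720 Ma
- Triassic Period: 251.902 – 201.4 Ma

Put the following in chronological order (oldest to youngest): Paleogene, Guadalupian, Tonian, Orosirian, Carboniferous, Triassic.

Orosirian, Tonian, Carboniferous, Guadalupian, Triassic, Paleogene

Read off each span (Ma): Paleogene 66–23.03; Guadalupian 273.01–259.51; Tonian 1000–720; Orosirian 2050–1800; Carboniferous 358.9–298.9; Triassic 251.902–201.4.
Larger Ma is older, so oldest→youngest is Orosirian, Tonian, Carboniferous, Guadalupian, Triassic, Paleogene.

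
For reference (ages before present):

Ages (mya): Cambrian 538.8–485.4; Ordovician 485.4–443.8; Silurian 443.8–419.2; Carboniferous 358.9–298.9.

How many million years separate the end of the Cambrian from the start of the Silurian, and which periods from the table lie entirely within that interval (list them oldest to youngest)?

41.6 million years; Ordovician

The Cambrian closes at 485.4 Ma and the Silurian opens at 443.8 Ma, so the interval is 485.4 − 443.8 = 41.6 Myr.
A period fits inside if it starts at or after 485.4 Ma and ends at or before 443.8 Ma; oldest first that gives Ordovician.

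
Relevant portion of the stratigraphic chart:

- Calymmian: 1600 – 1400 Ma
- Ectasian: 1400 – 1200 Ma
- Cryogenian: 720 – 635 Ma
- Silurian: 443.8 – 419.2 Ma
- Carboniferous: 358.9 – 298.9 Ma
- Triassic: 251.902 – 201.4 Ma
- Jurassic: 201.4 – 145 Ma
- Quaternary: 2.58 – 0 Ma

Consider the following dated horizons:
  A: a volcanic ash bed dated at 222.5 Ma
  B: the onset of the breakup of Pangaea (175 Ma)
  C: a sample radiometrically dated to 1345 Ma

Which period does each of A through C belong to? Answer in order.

A — Triassic; B — Jurassic; C — Ectasian

Match each age against the start–end ranges in the excerpt: A = 222.5 Ma → Triassic (251.902–201.4); B = 175 Ma → Jurassic (201.4–145); C = 1345 Ma → Ectasian (1400–1200).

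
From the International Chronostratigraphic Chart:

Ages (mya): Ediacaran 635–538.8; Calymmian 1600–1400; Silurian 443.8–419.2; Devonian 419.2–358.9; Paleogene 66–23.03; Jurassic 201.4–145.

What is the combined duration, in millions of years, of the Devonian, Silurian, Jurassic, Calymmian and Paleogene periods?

Each duration: Devonian = 60.3; Silurian = 24.6; Jurassic = 56.4; Calymmian = 200; Paleogene = 42.97.
Sum: 60.3 + 24.6 + 56.4 + 200 + 42.97 = 384.27 Myr.

384.27 million years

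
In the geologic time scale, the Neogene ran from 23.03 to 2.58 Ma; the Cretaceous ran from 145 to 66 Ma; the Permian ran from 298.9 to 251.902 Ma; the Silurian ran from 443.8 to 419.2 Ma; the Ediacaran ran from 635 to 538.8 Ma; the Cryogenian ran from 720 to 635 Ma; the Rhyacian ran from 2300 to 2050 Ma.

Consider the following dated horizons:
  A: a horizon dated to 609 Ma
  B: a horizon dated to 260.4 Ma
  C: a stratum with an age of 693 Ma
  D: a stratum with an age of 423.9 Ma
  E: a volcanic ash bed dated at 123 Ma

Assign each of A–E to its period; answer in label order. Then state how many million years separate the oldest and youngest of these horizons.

A — Ediacaran; B — Permian; C — Cryogenian; D — Silurian; E — Cretaceous; span 570 million years

A: 609 Ma lies in 635–538.8 Ma, so Ediacaran.
B: 260.4 Ma lies in 298.9–251.902 Ma, so Permian.
C: 693 Ma lies in 720–635 Ma, so Cryogenian.
D: 423.9 Ma lies in 443.8–419.2 Ma, so Silurian.
E: 123 Ma lies in 145–66 Ma, so Cretaceous.
Oldest = 693 Ma, youngest = 123 Ma → span 570 Myr.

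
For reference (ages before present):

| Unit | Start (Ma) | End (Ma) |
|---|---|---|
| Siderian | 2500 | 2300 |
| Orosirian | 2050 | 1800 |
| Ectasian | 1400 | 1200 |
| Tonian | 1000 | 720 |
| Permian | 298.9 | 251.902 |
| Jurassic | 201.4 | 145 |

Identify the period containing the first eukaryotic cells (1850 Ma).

1850 Ma lies between 2050 and 1800 Ma, so it falls in the Orosirian.

Orosirian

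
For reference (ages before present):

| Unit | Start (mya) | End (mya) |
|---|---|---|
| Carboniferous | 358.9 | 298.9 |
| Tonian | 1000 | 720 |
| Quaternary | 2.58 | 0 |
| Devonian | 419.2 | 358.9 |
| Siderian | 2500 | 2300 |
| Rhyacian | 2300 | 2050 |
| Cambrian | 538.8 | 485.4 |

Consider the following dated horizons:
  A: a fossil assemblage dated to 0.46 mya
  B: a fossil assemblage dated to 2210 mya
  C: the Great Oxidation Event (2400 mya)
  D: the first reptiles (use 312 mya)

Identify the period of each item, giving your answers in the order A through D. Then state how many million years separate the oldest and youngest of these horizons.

A: 0.46 Ma lies in 2.58–0 Ma, so Quaternary.
B: 2210 Ma lies in 2300–2050 Ma, so Rhyacian.
C: 2400 Ma lies in 2500–2300 Ma, so Siderian.
D: 312 Ma lies in 358.9–298.9 Ma, so Carboniferous.
Oldest = 2400 Ma, youngest = 0.46 Ma → span 2399.54 Myr.

A — Quaternary; B — Rhyacian; C — Siderian; D — Carboniferous; span 2399.54 million years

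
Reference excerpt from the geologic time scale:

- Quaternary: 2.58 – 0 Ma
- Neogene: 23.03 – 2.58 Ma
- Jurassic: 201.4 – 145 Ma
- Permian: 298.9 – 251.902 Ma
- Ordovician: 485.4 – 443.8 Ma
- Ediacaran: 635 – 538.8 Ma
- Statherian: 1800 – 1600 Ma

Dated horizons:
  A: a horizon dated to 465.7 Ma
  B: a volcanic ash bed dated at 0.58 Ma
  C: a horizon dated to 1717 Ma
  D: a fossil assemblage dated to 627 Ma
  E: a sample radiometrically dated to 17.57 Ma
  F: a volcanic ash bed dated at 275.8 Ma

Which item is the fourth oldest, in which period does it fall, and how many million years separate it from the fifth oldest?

Larger Ma means older, so oldest first: C 1717 > D 627 > A 465.7 > F 275.8 > E 17.57 > B 0.58.
Counting 4 along gives F (275.8 Ma); the excerpt puts that inside the Permian, 298.9–251.902 Ma.
Next in line is E (17.57 Ma), and 275.8 − 17.57 = 258.23 Myr.

F, in the Permian; 258.23 million years to E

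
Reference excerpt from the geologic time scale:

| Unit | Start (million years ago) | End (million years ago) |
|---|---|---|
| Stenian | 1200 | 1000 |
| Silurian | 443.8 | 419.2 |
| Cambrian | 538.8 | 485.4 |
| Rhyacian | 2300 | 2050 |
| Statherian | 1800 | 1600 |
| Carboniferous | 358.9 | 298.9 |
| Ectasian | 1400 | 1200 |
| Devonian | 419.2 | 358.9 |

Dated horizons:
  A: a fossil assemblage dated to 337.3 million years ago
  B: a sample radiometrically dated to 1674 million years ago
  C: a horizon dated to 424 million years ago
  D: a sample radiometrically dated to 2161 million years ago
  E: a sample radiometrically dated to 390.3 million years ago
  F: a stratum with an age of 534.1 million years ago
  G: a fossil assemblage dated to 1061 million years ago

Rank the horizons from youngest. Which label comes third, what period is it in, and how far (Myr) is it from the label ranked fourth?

C, in the Silurian; 110.1 million years to F

Sorted youngest-first by Ma: A (337.3), E (390.3), C (424), F (534.1), G (1061), B (1674), D (2161).
The third youngest is C at 424 Ma, which lies in 443.8–419.2 Ma: the Silurian.
The fourth youngest is F at 534.1 Ma; separation = |424 − 534.1| = 110.1 Myr.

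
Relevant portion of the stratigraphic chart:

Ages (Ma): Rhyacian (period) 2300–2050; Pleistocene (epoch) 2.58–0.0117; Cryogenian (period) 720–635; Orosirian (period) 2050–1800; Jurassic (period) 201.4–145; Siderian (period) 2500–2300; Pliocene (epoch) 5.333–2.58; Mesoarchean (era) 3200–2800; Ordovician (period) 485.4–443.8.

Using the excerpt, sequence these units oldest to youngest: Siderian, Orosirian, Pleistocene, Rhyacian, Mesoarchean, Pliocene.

Read off each span (Ma): Siderian 2500–2300; Orosirian 2050–1800; Pleistocene 2.58–0.0117; Rhyacian 2300–2050; Mesoarchean 3200–2800; Pliocene 5.333–2.58.
Larger Ma is older, so oldest→youngest is Mesoarchean, Siderian, Rhyacian, Orosirian, Pliocene, Pleistocene.

Mesoarchean, Siderian, Rhyacian, Orosirian, Pliocene, Pleistocene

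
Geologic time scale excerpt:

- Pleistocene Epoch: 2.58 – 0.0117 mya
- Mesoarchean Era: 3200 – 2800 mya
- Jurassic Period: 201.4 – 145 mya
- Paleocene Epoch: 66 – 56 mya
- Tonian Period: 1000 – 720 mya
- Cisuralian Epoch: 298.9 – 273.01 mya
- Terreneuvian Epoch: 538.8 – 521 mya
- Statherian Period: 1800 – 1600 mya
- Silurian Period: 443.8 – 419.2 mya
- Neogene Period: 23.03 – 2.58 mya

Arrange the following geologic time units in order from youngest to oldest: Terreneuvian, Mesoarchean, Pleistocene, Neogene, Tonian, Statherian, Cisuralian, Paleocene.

The oldest of these is Mesoarchean (starts 3200 Ma) and the youngest is Pleistocene (ends 0.0117 Ma).
In between, by decreasing start age: Statherian (1800), Tonian (1000), Terreneuvian (538.8), Cisuralian (298.9), Paleocene (66), Neogene (23.03).
Listing youngest first means reversing that sequence.

Pleistocene, then Neogene, then Paleocene, then Cisuralian, then Terreneuvian, then Tonian, then Statherian, then Mesoarchean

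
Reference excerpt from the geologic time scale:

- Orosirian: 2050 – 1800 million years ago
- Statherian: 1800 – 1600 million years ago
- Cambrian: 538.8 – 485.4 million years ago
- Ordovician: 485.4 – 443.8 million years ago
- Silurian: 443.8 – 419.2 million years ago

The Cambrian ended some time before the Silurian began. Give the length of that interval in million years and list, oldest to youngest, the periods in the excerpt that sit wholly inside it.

41.6 million years; Ordovician

End of Cambrian = 485.4 Ma; start of Silurian = 443.8 Ma.
Gap = 485.4 − 443.8 = 41.6 Myr.
Periods wholly inside 485.4–443.8 Ma: Ordovician (485.4–443.8).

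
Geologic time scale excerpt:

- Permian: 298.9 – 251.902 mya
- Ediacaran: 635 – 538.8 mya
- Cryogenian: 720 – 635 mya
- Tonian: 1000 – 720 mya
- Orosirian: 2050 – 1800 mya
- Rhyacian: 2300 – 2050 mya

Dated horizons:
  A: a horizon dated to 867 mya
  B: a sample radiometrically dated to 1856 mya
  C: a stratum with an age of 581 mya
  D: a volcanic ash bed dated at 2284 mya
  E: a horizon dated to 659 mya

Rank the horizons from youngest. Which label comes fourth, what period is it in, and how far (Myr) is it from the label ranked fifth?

Sorted youngest-first by Ma: C (581), E (659), A (867), B (1856), D (2284).
The fourth youngest is B at 1856 Ma, which lies in 2050–1800 Ma: the Orosirian.
The fifth youngest is D at 2284 Ma; separation = |1856 − 2284| = 428 Myr.

B, in the Orosirian; 428 million years to D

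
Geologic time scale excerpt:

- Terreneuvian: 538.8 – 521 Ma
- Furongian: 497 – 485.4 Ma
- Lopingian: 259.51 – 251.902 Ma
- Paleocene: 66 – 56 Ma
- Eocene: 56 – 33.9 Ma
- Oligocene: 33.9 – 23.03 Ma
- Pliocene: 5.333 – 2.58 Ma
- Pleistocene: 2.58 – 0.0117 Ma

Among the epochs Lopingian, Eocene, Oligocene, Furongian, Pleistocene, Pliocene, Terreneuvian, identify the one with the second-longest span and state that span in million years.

Durations: Lopingian 7.608; Eocene 22.1; Oligocene 10.87; Furongian 11.6; Pleistocene 2.5683; Pliocene 2.753; Terreneuvian 17.8 Myr.
Sorted longest-first: Eocene (22.1), Terreneuvian (17.8), Furongian (11.6), Oligocene (10.87), Lopingian (7.608), Pliocene (2.753), Pleistocene (2.5683).
The second longest is Terreneuvian at 17.8 Myr.

Terreneuvian, 17.8 million years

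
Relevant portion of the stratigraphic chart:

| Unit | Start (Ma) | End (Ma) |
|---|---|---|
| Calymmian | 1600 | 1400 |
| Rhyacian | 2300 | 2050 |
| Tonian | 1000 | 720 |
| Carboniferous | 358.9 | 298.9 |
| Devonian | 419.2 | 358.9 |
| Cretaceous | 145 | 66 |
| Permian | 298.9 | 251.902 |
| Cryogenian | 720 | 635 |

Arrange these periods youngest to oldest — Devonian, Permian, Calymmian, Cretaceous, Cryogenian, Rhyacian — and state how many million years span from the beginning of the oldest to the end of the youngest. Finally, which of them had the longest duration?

Cretaceous, Permian, Devonian, Cryogenian, Calymmian, Rhyacian; total span 2234 Myr; longest is Rhyacian

From the excerpt: Devonian 419.2–358.9; Permian 298.9–251.902; Calymmian 1600–1400; Cretaceous 145–66; Cryogenian 720–635; Rhyacian 2300–2050 (Ma).
Larger Ma is earlier, so the oldest is Rhyacian and the youngest is Cretaceous; youngest to oldest: Cretaceous, Permian, Devonian, Cryogenian, Calymmian, Rhyacian.
Oldest start 2300 minus youngest end 66 gives 2234 Myr overall.
Individual lengths (start − end): Cryogenian 85; Devonian 60.3; Cretaceous 79; Permian 46.998; Calymmian 200; Rhyacian 250. The largest is Rhyacian at 250 Myr.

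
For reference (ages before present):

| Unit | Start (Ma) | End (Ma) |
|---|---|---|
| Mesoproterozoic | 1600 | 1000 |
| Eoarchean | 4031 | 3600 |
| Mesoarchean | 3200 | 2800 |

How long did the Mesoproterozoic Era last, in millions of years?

1600 − 1000 = 600 million years.

600 million years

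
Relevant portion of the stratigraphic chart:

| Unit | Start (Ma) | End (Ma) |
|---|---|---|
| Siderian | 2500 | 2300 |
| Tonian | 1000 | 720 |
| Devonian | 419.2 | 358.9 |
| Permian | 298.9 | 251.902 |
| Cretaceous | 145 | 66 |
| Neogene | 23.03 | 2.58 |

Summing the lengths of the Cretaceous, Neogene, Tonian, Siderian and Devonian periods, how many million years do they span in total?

639.75 million years

Duration is start − end for each: (145 − 66) + (23.03 − 2.58) + (1000 − 720) + (2500 − 2300) + (419.2 − 358.9).
That is 79 + 20.45 + 280 + 200 + 60.3, which totals 639.75 million years.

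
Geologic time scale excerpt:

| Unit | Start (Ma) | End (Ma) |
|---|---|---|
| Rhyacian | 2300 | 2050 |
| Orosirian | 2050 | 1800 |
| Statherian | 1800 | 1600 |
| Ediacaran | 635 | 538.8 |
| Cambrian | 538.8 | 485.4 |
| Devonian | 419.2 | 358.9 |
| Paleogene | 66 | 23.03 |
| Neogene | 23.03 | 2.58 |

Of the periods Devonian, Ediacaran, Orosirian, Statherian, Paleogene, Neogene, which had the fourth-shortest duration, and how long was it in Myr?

Ediacaran, 96.2 million years

Durations: Devonian 60.3; Ediacaran 96.2; Orosirian 250; Statherian 200; Paleogene 42.97; Neogene 20.45 Myr.
Sorted shortest-first: Neogene (20.45), Paleogene (42.97), Devonian (60.3), Ediacaran (96.2), Statherian (200), Orosirian (250).
The fourth shortest is Ediacaran at 96.2 Myr.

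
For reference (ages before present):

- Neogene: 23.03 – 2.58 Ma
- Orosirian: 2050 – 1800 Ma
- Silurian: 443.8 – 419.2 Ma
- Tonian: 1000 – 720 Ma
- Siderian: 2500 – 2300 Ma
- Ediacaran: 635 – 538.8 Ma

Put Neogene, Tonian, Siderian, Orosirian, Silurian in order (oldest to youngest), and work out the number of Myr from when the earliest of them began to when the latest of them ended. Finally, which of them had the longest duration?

From the excerpt: Neogene 23.03–2.58; Tonian 1000–720; Siderian 2500–2300; Orosirian 2050–1800; Silurian 443.8–419.2 (Ma).
Larger Ma is earlier, so the oldest is Siderian and the youngest is Neogene; oldest to youngest: Siderian, Orosirian, Tonian, Silurian, Neogene.
Oldest start 2500 minus youngest end 2.58 gives 2497.42 Myr overall.
Individual lengths (start − end): Neogene 20.45; Siderian 200; Orosirian 250; Tonian 280; Silurian 24.6. The largest is Tonian at 280 Myr.

Siderian → Orosirian → Tonian → Silurian → Neogene; total span 2497.42 Myr; longest is Tonian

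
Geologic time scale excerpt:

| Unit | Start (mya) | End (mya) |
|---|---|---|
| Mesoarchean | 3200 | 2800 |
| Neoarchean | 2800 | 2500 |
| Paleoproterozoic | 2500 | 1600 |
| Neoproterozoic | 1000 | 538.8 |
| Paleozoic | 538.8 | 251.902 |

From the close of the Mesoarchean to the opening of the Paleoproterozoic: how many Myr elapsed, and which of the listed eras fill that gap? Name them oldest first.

300 million years; Neoarchean

The Mesoarchean closes at 2800 Ma and the Paleoproterozoic opens at 2500 Ma, so the interval is 2800 − 2500 = 300 Myr.
An era fits inside if it starts at or after 2800 Ma and ends at or before 2500 Ma; oldest first that gives Neoarchean.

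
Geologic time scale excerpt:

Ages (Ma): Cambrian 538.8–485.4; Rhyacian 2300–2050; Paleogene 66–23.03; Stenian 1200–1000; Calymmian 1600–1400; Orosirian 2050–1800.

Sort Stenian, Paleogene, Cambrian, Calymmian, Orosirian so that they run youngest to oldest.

Paleogene, Cambrian, Stenian, Calymmian, Orosirian

Sorting by start age (ascending Ma, since larger Ma = older): Paleogene began 66, Cambrian began 538.8, Stenian began 1200, Calymmian began 1600, Orosirian began 2050.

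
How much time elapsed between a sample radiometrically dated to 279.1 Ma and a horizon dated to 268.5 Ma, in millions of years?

10.6 million years

279.1 − 268.5 = 10.6 million years.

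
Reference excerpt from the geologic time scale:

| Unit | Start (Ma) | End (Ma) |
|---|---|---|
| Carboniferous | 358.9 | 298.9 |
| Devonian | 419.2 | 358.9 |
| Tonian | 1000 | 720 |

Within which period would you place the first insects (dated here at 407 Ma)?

407 Ma lies between 419.2 and 358.9 Ma, so it falls in the Devonian.

Devonian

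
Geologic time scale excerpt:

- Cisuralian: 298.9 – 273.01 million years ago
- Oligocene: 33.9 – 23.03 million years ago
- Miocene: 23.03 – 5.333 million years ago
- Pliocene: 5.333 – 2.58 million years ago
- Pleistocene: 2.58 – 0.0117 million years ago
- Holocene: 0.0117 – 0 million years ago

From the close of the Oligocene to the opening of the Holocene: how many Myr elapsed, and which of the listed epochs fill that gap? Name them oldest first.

End of Oligocene = 23.03 Ma; start of Holocene = 0.0117 Ma.
Gap = 23.03 − 0.0117 = 23.0183 Myr.
Epochs wholly inside 23.03–0.0117 Ma: Miocene (23.03–5.333), Pliocene (5.333–2.58), Pleistocene (2.58–0.0117).

23.0183 million years; Miocene, Pliocene, Pleistocene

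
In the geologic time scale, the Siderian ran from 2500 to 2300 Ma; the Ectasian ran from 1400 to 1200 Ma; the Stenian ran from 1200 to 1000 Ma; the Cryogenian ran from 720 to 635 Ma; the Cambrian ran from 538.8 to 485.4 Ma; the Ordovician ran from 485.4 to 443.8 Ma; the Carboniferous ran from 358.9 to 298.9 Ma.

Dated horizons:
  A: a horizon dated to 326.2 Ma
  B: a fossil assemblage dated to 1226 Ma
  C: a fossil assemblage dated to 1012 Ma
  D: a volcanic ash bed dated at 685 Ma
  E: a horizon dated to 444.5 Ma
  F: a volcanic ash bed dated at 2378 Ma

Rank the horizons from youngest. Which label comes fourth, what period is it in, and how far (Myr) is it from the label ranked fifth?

Sorted youngest-first by Ma: A (326.2), E (444.5), D (685), C (1012), B (1226), F (2378).
The fourth youngest is C at 1012 Ma, which lies in 1200–1000 Ma: the Stenian.
The fifth youngest is B at 1226 Ma; separation = |1012 − 1226| = 214 Myr.

C, in the Stenian; 214 million years to B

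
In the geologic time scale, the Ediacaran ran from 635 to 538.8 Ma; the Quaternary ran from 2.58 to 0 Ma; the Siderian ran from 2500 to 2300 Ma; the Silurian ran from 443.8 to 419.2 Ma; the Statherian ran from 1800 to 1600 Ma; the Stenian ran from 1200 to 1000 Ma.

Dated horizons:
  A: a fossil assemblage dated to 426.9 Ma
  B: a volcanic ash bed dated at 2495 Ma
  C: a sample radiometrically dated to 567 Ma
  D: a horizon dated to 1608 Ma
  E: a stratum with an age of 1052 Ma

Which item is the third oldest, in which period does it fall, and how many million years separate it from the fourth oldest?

Sorted oldest-first by Ma: B (2495), D (1608), E (1052), C (567), A (426.9).
The third oldest is E at 1052 Ma, which lies in 1200–1000 Ma: the Stenian.
The fourth oldest is C at 567 Ma; separation = |1052 − 567| = 485 Myr.

E, in the Stenian; 485 million years to C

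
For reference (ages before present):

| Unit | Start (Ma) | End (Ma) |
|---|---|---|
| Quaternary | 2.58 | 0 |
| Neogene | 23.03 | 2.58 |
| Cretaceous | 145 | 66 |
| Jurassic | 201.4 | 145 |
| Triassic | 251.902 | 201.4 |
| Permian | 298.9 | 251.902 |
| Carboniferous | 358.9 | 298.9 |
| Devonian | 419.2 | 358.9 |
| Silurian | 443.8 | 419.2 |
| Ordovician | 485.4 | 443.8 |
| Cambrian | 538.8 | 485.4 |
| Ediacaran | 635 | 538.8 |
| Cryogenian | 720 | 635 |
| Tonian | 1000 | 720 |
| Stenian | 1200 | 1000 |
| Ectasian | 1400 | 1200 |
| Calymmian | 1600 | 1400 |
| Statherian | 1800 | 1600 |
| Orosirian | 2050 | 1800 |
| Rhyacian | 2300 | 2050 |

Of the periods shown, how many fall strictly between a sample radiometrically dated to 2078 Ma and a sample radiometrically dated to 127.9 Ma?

16

The older date is 2078 Ma and the younger is 127.9 Ma.
Periods with start < 2078 and end > 127.9 Ma: Orosirian (2050–1800), Statherian (1800–1600), Calymmian (1600–1400), Ectasian (1400–1200), Stenian (1200–1000), Tonian (1000–720), Cryogenian (720–635), Ediacaran (635–538.8), Cambrian (538.8–485.4), Ordovician (485.4–443.8), Silurian (443.8–419.2), Devonian (419.2–358.9), Carboniferous (358.9–298.9), Permian (298.9–251.902), Triassic (251.902–201.4), Jurassic (201.4–145).
That is 16 complete periods.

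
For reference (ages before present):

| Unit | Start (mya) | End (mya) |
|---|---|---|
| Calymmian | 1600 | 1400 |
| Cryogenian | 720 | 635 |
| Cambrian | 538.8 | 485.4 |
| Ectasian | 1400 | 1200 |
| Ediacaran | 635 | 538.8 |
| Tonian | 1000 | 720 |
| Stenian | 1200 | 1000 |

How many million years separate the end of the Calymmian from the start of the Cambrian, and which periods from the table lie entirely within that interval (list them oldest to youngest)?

The Calymmian closes at 1400 Ma and the Cambrian opens at 538.8 Ma, so the interval is 1400 − 538.8 = 861.2 Myr.
A period fits inside if it starts at or after 1400 Ma and ends at or before 538.8 Ma; oldest first that gives Ectasian, Stenian, Tonian, Cryogenian, Ediacaran.

861.2 million years; Ectasian, Stenian, Tonian, Cryogenian, Ediacaran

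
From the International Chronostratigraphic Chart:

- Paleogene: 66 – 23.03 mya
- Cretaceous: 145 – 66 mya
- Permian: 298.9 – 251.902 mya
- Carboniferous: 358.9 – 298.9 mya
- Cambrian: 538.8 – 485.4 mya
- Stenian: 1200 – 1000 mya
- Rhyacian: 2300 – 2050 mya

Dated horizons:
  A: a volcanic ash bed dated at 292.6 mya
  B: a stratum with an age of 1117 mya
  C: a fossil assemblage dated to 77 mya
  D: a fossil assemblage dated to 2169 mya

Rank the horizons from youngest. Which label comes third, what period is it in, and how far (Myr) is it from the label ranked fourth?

B, in the Stenian; 1052 million years to D

Smaller Ma means younger, so youngest first: C 77 < A 292.6 < B 1117 < D 2169.
Counting 3 along gives B (1117 Ma); the excerpt puts that inside the Stenian, 1200–1000 Ma.
Next in line is D (2169 Ma), and 2169 − 1117 = 1052 Myr.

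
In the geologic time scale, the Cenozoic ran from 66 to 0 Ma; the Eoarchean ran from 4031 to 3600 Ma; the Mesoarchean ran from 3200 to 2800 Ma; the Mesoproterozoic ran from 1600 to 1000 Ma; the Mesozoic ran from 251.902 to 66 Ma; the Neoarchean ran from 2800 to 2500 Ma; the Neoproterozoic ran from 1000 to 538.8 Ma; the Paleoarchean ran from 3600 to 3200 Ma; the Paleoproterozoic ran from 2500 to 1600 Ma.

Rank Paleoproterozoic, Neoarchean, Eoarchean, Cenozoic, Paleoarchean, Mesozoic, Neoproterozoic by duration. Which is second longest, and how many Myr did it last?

Neoproterozoic, 461.2 million years

Durations: Paleoproterozoic 900; Neoarchean 300; Eoarchean 431; Cenozoic 66; Paleoarchean 400; Mesozoic 185.902; Neoproterozoic 461.2 Myr.
Sorted longest-first: Paleoproterozoic (900), Neoproterozoic (461.2), Eoarchean (431), Paleoarchean (400), Neoarchean (300), Mesozoic (185.902), Cenozoic (66).
The second longest is Neoproterozoic at 461.2 Myr.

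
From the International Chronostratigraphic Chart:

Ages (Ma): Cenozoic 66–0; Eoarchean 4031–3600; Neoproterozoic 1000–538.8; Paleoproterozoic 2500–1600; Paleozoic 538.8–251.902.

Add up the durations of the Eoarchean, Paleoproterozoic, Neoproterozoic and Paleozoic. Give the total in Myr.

Duration is start − end for each: (4031 − 3600) + (2500 − 1600) + (1000 − 538.8) + (538.8 − 251.902).
That is 431 + 900 + 461.2 + 286.898, which totals 2079.098 million years.

2079.098 million years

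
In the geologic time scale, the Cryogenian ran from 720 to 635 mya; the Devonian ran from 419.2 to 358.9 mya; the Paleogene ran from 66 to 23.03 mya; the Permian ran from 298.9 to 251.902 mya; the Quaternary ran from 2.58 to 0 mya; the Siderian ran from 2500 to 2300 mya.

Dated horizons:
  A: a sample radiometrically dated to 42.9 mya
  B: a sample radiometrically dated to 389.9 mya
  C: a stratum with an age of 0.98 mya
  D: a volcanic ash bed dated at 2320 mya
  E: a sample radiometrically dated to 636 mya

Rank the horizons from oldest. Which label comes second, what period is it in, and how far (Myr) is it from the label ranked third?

E, in the Cryogenian; 246.1 million years to B

Larger Ma means older, so oldest first: D 2320 > E 636 > B 389.9 > A 42.9 > C 0.98.
Counting 2 along gives E (636 Ma); the excerpt puts that inside the Cryogenian, 720–635 Ma.
Next in line is B (389.9 Ma), and 636 − 389.9 = 246.1 Myr.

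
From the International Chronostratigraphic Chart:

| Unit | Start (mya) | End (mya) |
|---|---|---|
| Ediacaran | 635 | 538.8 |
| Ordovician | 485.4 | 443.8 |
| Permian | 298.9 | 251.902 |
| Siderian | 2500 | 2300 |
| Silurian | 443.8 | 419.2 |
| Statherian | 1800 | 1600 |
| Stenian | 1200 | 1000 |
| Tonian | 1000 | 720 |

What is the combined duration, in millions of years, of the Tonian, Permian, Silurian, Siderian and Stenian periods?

751.598 million years

Duration is start − end for each: (1000 − 720) + (298.9 − 251.902) + (443.8 − 419.2) + (2500 − 2300) + (1200 − 1000).
That is 280 + 46.998 + 24.6 + 200 + 200, which totals 751.598 million years.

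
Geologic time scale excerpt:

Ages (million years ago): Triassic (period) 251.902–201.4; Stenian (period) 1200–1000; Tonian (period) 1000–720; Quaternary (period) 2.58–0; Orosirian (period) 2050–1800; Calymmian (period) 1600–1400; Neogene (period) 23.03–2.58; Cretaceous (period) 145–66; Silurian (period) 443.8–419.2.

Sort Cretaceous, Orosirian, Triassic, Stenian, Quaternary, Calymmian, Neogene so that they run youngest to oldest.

Sorting by start age (ascending Ma, since larger Ma = older): Quaternary start 2.58, Neogene start 23.03, Cretaceous start 145, Triassic start 251.902, Stenian start 1200, Calymmian start 1600, Orosirian start 2050.

Quaternary, then Neogene, then Cretaceous, then Triassic, then Stenian, then Calymmian, then Orosirian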